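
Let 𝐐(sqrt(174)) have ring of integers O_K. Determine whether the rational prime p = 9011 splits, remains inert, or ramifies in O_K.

splits completely

Since 174 ≢ 1 mod 4, the ring of integers is ℤ[√174] with discriminant 4·174 = 696.
disc(K) = 696 is not divisible by 9011; 9011 is unramified.
Euler's criterion: 174^4505 mod 9011 = 1. Thus (174|9011) = 1.
Legendre symbol 1 ⇒ 9011 is split.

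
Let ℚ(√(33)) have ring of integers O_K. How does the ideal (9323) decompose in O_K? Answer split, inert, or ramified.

d = 33 ≡ 1 (mod 4), so O_K = ℤ[(1+√33)/2] and disc(K) = d = 33.
9323 ∤ 33, so 9323 is unramified.
Compute (33/9323) via Euler: 33^((9323-1)/2) mod 9323 = 1, so (33/9323) = 1.
d is a quadratic residue mod p, hence 9323 splits in O_K.

splits completely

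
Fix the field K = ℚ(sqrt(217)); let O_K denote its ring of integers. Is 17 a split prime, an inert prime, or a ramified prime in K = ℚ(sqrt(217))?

splits completely

Since 217 ≡ 1 mod 4, the ring of integers is ℤ[(1+√217)/2] with discriminant 217.
17 ∤ 217, so 17 is unramified.
(217/17) = 13^8 mod 17 = 1, giving Legendre symbol 1.
d is a quadratic residue mod p, hence 17 splits in O_K.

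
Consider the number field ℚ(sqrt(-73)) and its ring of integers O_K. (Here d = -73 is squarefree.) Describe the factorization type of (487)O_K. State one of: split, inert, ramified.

487 remains inert

d = -73 ≡ 3 (mod 4), so O_K = ℤ[√-73] and disc(K) = 4d = -292.
Since gcd(487, -292) = 1 the prime 487 does not ramify.
Euler's criterion: (-73)^243 mod 487 = 486. Thus (-73|487) = -1.
(-73/487) = -1, so 487 is inert.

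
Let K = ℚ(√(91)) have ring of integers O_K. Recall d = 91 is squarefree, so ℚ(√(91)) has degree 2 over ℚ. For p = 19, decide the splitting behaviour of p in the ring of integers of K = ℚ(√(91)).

19 remains inert

d = 91 ≡ 3 (mod 4), so O_K = ℤ[√91] and disc(K) = 4d = 364.
19 ∤ 364, so 19 is unramified.
Legendre symbol by Euler's criterion: (91/19) ≡ 91^9 ≡ 18 (mod 19), i.e. (91/19) = -1.
d is a non-residue mod p, hence 19 remains inert in O_K.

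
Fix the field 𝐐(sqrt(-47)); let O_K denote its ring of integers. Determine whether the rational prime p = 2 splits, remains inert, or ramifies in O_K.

p splits

Since -47 ≡ 1 mod 4, the ring of integers is ℤ[(1+√-47)/2] with discriminant -47.
disc(K) = -47 is not divisible by 2; 2 is unramified.
For p = 2 with d ≡ 1 (mod 4): d mod 8 = 1, so 2 splits.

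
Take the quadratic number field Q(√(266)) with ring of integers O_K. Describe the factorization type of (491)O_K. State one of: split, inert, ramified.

remains prime (inert)

266 mod 4 = 2, hence disc K = 4·266 = 1064 and O_K = ℤ[√266].
disc(K) = 1064 is not divisible by 491; 491 is unramified.
(266/491) = 266^245 mod 491 = 490, giving Legendre symbol -1.
d is a non-residue mod p, hence 491 remains inert in O_K.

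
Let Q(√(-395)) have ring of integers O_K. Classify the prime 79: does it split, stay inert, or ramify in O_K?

ramified — (79) = 𝔭²

Since -395 ≡ 1 mod 4, the ring of integers is ℤ[(1+√-395)/2] with discriminant -395.
disc(K) = -395 = 79·(-5), so p = 79 is ramified.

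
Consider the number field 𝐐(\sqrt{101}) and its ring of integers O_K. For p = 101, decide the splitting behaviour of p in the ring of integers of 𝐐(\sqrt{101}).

101 mod 4 = 1, hence disc K = 101 and O_K = ℤ[(1+√101)/2].
disc(K) = 101 = 101·1, so p = 101 is ramified.

ramified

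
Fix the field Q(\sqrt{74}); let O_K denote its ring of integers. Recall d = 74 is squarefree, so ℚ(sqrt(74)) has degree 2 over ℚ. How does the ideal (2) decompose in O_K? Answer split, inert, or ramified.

ramifies in O_K

74 mod 4 = 2, hence disc K = 4·74 = 296 and O_K = ℤ[√74].
2 divides disc(K) = 296, so 2 ramifies.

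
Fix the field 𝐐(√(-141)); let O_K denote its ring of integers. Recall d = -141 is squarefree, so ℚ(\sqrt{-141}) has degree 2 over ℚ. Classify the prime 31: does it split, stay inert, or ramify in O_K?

splits completely

d = -141 ≡ 3 (mod 4), so O_K = ℤ[√-141] and disc(K) = 4d = -564.
Since gcd(31, -564) = 1 the prime 31 does not ramify.
Euler's criterion: (-141)^15 mod 31 = 1. Thus (-141|31) = 1.
d is a quadratic residue mod p, hence 31 splits in O_K.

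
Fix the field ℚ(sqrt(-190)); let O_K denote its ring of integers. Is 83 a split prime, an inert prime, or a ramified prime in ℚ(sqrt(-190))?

83 splits in O_K

-190 mod 4 = 2, hence disc K = 4·(-190) = -760 and O_K = ℤ[√-190].
83 ∤ -760, so 83 is unramified.
Compute (-190/83) via Euler: 59^((83-1)/2) mod 83 = 1, so (-190/83) = 1.
Legendre symbol 1 ⇒ 83 is split.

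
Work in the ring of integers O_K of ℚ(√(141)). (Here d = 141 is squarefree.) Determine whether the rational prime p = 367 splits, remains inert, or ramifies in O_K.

inert — (367) stays prime in O_K

141 mod 4 = 1, hence disc K = 141 and O_K = ℤ[(1+√141)/2].
Since gcd(367, 141) = 1 the prime 367 does not ramify.
Compute (141/367) via Euler: 141^((367-1)/2) mod 367 = 366, so (141/367) = -1.
Legendre symbol -1 ⇒ 367 is inert.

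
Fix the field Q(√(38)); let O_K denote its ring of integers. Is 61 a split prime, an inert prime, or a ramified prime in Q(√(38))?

38 mod 4 = 2, hence disc K = 4·38 = 152 and O_K = ℤ[√38].
61 ∤ 152, so 61 is unramified.
Euler's criterion: 38^30 mod 61 = 60. Thus (38|61) = -1.
d is a non-residue mod p, hence 61 remains inert in O_K.

inert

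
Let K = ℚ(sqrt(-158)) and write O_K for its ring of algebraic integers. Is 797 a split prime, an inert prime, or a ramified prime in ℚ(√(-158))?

p splits

Since -158 ≢ 1 mod 4, the ring of integers is ℤ[√-158] with discriminant 4·(-158) = -632.
Since gcd(797, -632) = 1 the prime 797 does not ramify.
Compute (-158/797) via Euler: 639^((797-1)/2) mod 797 = 1, so (-158/797) = 1.
Legendre symbol 1 ⇒ 797 is split.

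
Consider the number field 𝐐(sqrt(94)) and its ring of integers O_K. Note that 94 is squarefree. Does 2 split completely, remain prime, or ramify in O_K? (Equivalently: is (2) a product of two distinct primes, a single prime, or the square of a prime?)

Since 94 ≢ 1 mod 4, the ring of integers is ℤ[√94] with discriminant 4·94 = 376.
2 divides disc(K) = 376, so 2 ramifies.

ramified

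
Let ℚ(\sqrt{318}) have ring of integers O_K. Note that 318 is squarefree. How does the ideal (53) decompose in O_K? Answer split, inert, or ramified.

ramified — (53) = 𝔭²

318 mod 4 = 2, hence disc K = 4·318 = 1272 and O_K = ℤ[√318].
53 divides disc(K) = 1272, so 53 ramifies.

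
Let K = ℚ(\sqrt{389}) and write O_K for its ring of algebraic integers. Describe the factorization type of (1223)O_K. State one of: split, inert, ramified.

d = 389 ≡ 1 (mod 4), so O_K = ℤ[(1+√389)/2] and disc(K) = d = 389.
disc(K) = 389 is not divisible by 1223; 1223 is unramified.
Legendre symbol by Euler's criterion: (389/1223) ≡ 389^611 ≡ 1222 (mod 1223), i.e. (389/1223) = -1.
d is a non-residue mod p, hence 1223 remains inert in O_K.

inert — (1223) stays prime in O_K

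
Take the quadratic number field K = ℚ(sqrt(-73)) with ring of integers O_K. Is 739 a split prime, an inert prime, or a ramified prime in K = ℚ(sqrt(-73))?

remains prime (inert)

d = -73 ≡ 3 (mod 4), so O_K = ℤ[√-73] and disc(K) = 4d = -292.
disc(K) = -292 is not divisible by 739; 739 is unramified.
Legendre symbol by Euler's criterion: (-73/739) ≡ (-73)^369 ≡ 738 (mod 739), i.e. (-73/739) = -1.
(-73/739) = -1, so 739 is inert.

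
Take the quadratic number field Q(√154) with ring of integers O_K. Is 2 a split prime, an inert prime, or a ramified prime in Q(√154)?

2 is ramified

Since 154 ≢ 1 mod 4, the ring of integers is ℤ[√154] with discriminant 4·154 = 616.
disc(K) = 616 = 2·308, so p = 2 is ramified.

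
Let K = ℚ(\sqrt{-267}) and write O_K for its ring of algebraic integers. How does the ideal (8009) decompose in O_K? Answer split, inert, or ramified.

inert — (8009) stays prime in O_K

d = -267 ≡ 1 (mod 4), so O_K = ℤ[(1+√-267)/2] and disc(K) = d = -267.
8009 ∤ -267, so 8009 is unramified.
Compute (-267/8009) via Euler: 7742^((8009-1)/2) mod 8009 = 8008, so (-267/8009) = -1.
d is a non-residue mod p, hence 8009 remains inert in O_K.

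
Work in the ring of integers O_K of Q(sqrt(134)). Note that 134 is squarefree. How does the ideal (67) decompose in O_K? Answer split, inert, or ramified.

p ramifies

134 mod 4 = 2, hence disc K = 4·134 = 536 and O_K = ℤ[√134].
Ramification test: 67 | 536. The prime 67 ramifies in K.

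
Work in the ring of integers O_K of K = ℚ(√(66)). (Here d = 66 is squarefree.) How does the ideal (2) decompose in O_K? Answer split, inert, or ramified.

2 is ramified

Since 66 ≢ 1 mod 4, the ring of integers is ℤ[√66] with discriminant 4·66 = 264.
Ramification test: 2 | 264. The prime 2 ramifies in K.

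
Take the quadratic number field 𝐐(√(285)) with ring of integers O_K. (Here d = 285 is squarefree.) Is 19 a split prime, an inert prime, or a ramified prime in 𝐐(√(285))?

ramifies in O_K

d = 285 ≡ 1 (mod 4), so O_K = ℤ[(1+√285)/2] and disc(K) = d = 285.
19 divides disc(K) = 285, so 19 ramifies.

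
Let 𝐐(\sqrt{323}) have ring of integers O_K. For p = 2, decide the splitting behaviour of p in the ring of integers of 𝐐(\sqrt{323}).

ramifies in O_K

d = 323 ≡ 3 (mod 4), so O_K = ℤ[√323] and disc(K) = 4d = 1292.
disc(K) = 1292 = 2·646, so p = 2 is ramified.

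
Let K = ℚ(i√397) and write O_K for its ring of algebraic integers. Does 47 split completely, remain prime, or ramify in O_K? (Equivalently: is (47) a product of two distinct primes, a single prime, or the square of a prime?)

p is inert

-397 mod 4 = 3, hence disc K = 4·(-397) = -1588 and O_K = ℤ[√-397].
disc(K) = -1588 is not divisible by 47; 47 is unramified.
Euler's criterion: (-397)^23 mod 47 = 46. Thus (-397|47) = -1.
Legendre symbol -1 ⇒ 47 is inert.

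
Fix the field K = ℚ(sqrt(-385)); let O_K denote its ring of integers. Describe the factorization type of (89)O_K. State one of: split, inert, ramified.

d = -385 ≡ 3 (mod 4), so O_K = ℤ[√-385] and disc(K) = 4d = -1540.
Since gcd(89, -1540) = 1 the prime 89 does not ramify.
Legendre symbol by Euler's criterion: (-385/89) ≡ (-385)^44 ≡ 88 (mod 89), i.e. (-385/89) = -1.
Legendre symbol -1 ⇒ 89 is inert.

inert — (89) stays prime in O_K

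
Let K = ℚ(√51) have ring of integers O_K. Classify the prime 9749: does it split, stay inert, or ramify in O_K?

9749 remains inert

Since 51 ≢ 1 mod 4, the ring of integers is ℤ[√51] with discriminant 4·51 = 204.
disc(K) = 204 is not divisible by 9749; 9749 is unramified.
Euler's criterion: 51^4874 mod 9749 = 9748. Thus (51|9749) = -1.
(51/9749) = -1, so 9749 is inert.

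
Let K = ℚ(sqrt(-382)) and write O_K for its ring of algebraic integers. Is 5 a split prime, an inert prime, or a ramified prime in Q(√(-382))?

Since -382 ≢ 1 mod 4, the ring of integers is ℤ[√-382] with discriminant 4·(-382) = -1528.
Since gcd(5, -1528) = 1 the prime 5 does not ramify.
Legendre symbol by Euler's criterion: (-382/5) ≡ (-382)^2 ≡ 4 (mod 5), i.e. (-382/5) = -1.
Legendre symbol -1 ⇒ 5 is inert.

5 remains inert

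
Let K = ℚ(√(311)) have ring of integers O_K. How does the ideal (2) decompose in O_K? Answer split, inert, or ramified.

Since 311 ≢ 1 mod 4, the ring of integers is ℤ[√311] with discriminant 4·311 = 1244.
2 divides disc(K) = 1244, so 2 ramifies.

ramifies in O_K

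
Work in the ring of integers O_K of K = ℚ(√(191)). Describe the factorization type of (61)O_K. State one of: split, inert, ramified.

d = 191 ≡ 3 (mod 4), so O_K = ℤ[√191] and disc(K) = 4d = 764.
61 ∤ 764, so 61 is unramified.
Legendre symbol by Euler's criterion: (191/61) ≡ 191^30 ≡ 60 (mod 61), i.e. (191/61) = -1.
d is a non-residue mod p, hence 61 remains inert in O_K.

remains prime (inert)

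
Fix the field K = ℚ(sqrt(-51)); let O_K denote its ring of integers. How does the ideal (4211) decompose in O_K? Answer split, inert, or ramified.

-51 mod 4 = 1, hence disc K = -51 and O_K = ℤ[(1+√-51)/2].
disc(K) = -51 is not divisible by 4211; 4211 is unramified.
Compute (-51/4211) via Euler: 4160^((4211-1)/2) mod 4211 = 1, so (-51/4211) = 1.
d is a quadratic residue mod p, hence 4211 splits in O_K.

p splits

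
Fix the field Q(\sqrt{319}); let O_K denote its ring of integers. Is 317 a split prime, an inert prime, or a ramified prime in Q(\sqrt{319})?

Since 319 ≢ 1 mod 4, the ring of integers is ℤ[√319] with discriminant 4·319 = 1276.
disc(K) = 1276 is not divisible by 317; 317 is unramified.
Compute (319/317) via Euler: 2^((317-1)/2) mod 317 = 316, so (319/317) = -1.
d is a non-residue mod p, hence 317 remains inert in O_K.

p is inert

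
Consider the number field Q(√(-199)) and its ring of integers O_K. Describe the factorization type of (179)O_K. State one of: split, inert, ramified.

inert

Since -199 ≡ 1 mod 4, the ring of integers is ℤ[(1+√-199)/2] with discriminant -199.
Since gcd(179, -199) = 1 the prime 179 does not ramify.
Euler's criterion: (-199)^89 mod 179 = 178. Thus (-199|179) = -1.
Legendre symbol -1 ⇒ 179 is inert.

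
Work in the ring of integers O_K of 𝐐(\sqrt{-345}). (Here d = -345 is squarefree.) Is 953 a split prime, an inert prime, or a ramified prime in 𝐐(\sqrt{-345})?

inert — (953) stays prime in O_K

Since -345 ≢ 1 mod 4, the ring of integers is ℤ[√-345] with discriminant 4·(-345) = -1380.
disc(K) = -1380 is not divisible by 953; 953 is unramified.
Euler's criterion: (-345)^476 mod 953 = 952. Thus (-345|953) = -1.
Legendre symbol -1 ⇒ 953 is inert.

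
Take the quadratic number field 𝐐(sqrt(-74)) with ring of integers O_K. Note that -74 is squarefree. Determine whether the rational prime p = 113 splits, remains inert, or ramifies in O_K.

p is inert

Since -74 ≢ 1 mod 4, the ring of integers is ℤ[√-74] with discriminant 4·(-74) = -296.
disc(K) = -296 is not divisible by 113; 113 is unramified.
Euler's criterion: (-74)^56 mod 113 = 112. Thus (-74|113) = -1.
Legendre symbol -1 ⇒ 113 is inert.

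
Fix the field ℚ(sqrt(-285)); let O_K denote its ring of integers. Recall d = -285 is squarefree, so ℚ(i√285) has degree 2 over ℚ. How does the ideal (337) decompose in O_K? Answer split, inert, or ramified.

split

Since -285 ≢ 1 mod 4, the ring of integers is ℤ[√-285] with discriminant 4·(-285) = -1140.
disc(K) = -1140 is not divisible by 337; 337 is unramified.
Euler's criterion: (-285)^168 mod 337 = 1. Thus (-285|337) = 1.
Legendre symbol 1 ⇒ 337 is split.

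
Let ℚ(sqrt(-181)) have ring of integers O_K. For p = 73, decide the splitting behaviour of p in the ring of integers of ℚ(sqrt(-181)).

d = -181 ≡ 3 (mod 4), so O_K = ℤ[√-181] and disc(K) = 4d = -724.
Since gcd(73, -724) = 1 the prime 73 does not ramify.
Euler's criterion: (-181)^36 mod 73 = 1. Thus (-181|73) = 1.
(-181/73) = 1, so 73 splits.

splits completely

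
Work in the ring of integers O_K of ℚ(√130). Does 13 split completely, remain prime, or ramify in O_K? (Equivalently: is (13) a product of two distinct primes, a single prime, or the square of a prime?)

130 mod 4 = 2, hence disc K = 4·130 = 520 and O_K = ℤ[√130].
disc(K) = 520 = 13·40, so p = 13 is ramified.

ramified — (13) = 𝔭²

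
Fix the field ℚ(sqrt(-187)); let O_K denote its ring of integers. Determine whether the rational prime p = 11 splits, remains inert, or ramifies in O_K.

Since -187 ≡ 1 mod 4, the ring of integers is ℤ[(1+√-187)/2] with discriminant -187.
disc(K) = -187 = 11·(-17), so p = 11 is ramified.

p ramifies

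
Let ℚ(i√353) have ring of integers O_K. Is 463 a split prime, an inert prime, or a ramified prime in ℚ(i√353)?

-353 mod 4 = 3, hence disc K = 4·(-353) = -1412 and O_K = ℤ[√-353].
Since gcd(463, -1412) = 1 the prime 463 does not ramify.
Euler's criterion: (-353)^231 mod 463 = 1. Thus (-353|463) = 1.
d is a quadratic residue mod p, hence 463 splits in O_K.

p splits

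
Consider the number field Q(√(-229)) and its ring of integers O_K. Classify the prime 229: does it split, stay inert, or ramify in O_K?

ramified

-229 mod 4 = 3, hence disc K = 4·(-229) = -916 and O_K = ℤ[√-229].
disc(K) = -916 = 229·(-4), so p = 229 is ramified.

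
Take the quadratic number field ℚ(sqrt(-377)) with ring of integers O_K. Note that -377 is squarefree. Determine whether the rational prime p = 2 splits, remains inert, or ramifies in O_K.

-377 mod 4 = 3, hence disc K = 4·(-377) = -1508 and O_K = ℤ[√-377].
disc(K) = -1508 = 2·(-754), so p = 2 is ramified.

ramifies in O_K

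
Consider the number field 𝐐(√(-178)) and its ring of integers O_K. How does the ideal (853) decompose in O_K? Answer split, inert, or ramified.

Since -178 ≢ 1 mod 4, the ring of integers is ℤ[√-178] with discriminant 4·(-178) = -712.
Since gcd(853, -712) = 1 the prime 853 does not ramify.
Compute (-178/853) via Euler: 675^((853-1)/2) mod 853 = 1, so (-178/853) = 1.
Legendre symbol 1 ⇒ 853 is split.

853 splits in O_K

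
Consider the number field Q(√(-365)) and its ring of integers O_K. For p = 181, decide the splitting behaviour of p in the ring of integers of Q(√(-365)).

p splits

-365 mod 4 = 3, hence disc K = 4·(-365) = -1460 and O_K = ℤ[√-365].
181 ∤ -1460, so 181 is unramified.
(-365/181) = 178^90 mod 181 = 1, giving Legendre symbol 1.
d is a quadratic residue mod p, hence 181 splits in O_K.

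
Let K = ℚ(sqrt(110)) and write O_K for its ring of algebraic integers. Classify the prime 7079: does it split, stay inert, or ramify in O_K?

d = 110 ≡ 2 (mod 4), so O_K = ℤ[√110] and disc(K) = 4d = 440.
7079 ∤ 440, so 7079 is unramified.
Euler's criterion: 110^3539 mod 7079 = 1. Thus (110|7079) = 1.
(110/7079) = 1, so 7079 splits.

split — (7079) = 𝔭₁𝔭₂ with 𝔭₁ ≠ 𝔭₂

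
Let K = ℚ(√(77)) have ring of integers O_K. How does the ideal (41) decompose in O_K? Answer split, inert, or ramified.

d = 77 ≡ 1 (mod 4), so O_K = ℤ[(1+√77)/2] and disc(K) = d = 77.
Since gcd(41, 77) = 1 the prime 41 does not ramify.
Compute (77/41) via Euler: 36^((41-1)/2) mod 41 = 1, so (77/41) = 1.
d is a quadratic residue mod p, hence 41 splits in O_K.

41 splits in O_K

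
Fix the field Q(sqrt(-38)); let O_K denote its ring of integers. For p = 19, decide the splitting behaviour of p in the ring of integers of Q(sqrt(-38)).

d = -38 ≡ 2 (mod 4), so O_K = ℤ[√-38] and disc(K) = 4d = -152.
Ramification test: 19 | -152. The prime 19 ramifies in K.

ramified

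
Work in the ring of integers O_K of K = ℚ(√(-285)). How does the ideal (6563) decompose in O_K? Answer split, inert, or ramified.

splits completely

-285 mod 4 = 3, hence disc K = 4·(-285) = -1140 and O_K = ℤ[√-285].
disc(K) = -1140 is not divisible by 6563; 6563 is unramified.
Legendre symbol by Euler's criterion: (-285/6563) ≡ (-285)^3281 ≡ 1 (mod 6563), i.e. (-285/6563) = 1.
d is a quadratic residue mod p, hence 6563 splits in O_K.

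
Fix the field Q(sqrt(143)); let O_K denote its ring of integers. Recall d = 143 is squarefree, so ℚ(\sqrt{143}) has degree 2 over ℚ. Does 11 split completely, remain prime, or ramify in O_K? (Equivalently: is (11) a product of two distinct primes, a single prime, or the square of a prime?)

143 mod 4 = 3, hence disc K = 4·143 = 572 and O_K = ℤ[√143].
disc(K) = 572 = 11·52, so p = 11 is ramified.

p ramifies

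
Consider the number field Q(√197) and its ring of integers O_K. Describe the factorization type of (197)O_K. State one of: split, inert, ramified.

ramifies in O_K

197 mod 4 = 1, hence disc K = 197 and O_K = ℤ[(1+√197)/2].
Ramification test: 197 | 197. The prime 197 ramifies in K.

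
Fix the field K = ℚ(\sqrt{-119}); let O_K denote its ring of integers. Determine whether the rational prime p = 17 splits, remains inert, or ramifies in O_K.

Since -119 ≡ 1 mod 4, the ring of integers is ℤ[(1+√-119)/2] with discriminant -119.
disc(K) = -119 = 17·(-7), so p = 17 is ramified.

17 is ramified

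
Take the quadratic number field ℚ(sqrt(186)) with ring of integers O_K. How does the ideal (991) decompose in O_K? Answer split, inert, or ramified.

d = 186 ≡ 2 (mod 4), so O_K = ℤ[√186] and disc(K) = 4d = 744.
991 ∤ 744, so 991 is unramified.
(186/991) = 186^495 mod 991 = 990, giving Legendre symbol -1.
(186/991) = -1, so 991 is inert.

inert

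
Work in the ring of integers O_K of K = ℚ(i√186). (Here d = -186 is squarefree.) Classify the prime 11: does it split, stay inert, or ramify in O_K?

split — (11) = 𝔭₁𝔭₂ with 𝔭₁ ≠ 𝔭₂

Since -186 ≢ 1 mod 4, the ring of integers is ℤ[√-186] with discriminant 4·(-186) = -744.
Since gcd(11, -744) = 1 the prime 11 does not ramify.
(-186/11) = 1^5 mod 11 = 1, giving Legendre symbol 1.
(-186/11) = 1, so 11 splits.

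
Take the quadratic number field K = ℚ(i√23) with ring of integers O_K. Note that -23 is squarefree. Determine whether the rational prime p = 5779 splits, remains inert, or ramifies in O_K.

split

Since -23 ≡ 1 mod 4, the ring of integers is ℤ[(1+√-23)/2] with discriminant -23.
disc(K) = -23 is not divisible by 5779; 5779 is unramified.
Legendre symbol by Euler's criterion: (-23/5779) ≡ (-23)^2889 ≡ 1 (mod 5779), i.e. (-23/5779) = 1.
d is a quadratic residue mod p, hence 5779 splits in O_K.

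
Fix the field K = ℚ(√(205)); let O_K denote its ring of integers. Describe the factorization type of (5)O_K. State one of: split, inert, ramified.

5 is ramified

d = 205 ≡ 1 (mod 4), so O_K = ℤ[(1+√205)/2] and disc(K) = d = 205.
5 divides disc(K) = 205, so 5 ramifies.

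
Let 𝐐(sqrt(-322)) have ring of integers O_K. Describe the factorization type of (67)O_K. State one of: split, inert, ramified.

67 remains inert

d = -322 ≡ 2 (mod 4), so O_K = ℤ[√-322] and disc(K) = 4d = -1288.
67 ∤ -1288, so 67 is unramified.
Compute (-322/67) via Euler: 13^((67-1)/2) mod 67 = 66, so (-322/67) = -1.
(-322/67) = -1, so 67 is inert.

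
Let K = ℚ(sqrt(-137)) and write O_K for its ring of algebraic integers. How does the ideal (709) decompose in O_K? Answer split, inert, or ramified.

709 remains inert

-137 mod 4 = 3, hence disc K = 4·(-137) = -548 and O_K = ℤ[√-137].
709 ∤ -548, so 709 is unramified.
Euler's criterion: (-137)^354 mod 709 = 708. Thus (-137|709) = -1.
Legendre symbol -1 ⇒ 709 is inert.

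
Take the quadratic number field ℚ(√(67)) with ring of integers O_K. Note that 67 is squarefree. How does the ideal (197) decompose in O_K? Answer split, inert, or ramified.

inert

67 mod 4 = 3, hence disc K = 4·67 = 268 and O_K = ℤ[√67].
197 ∤ 268, so 197 is unramified.
(67/197) = 67^98 mod 197 = 196, giving Legendre symbol -1.
(67/197) = -1, so 197 is inert.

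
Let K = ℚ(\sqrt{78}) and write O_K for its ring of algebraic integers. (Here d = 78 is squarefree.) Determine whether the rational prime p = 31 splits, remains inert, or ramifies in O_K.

78 mod 4 = 2, hence disc K = 4·78 = 312 and O_K = ℤ[√78].
31 ∤ 312, so 31 is unramified.
Legendre symbol by Euler's criterion: (78/31) ≡ 78^15 ≡ 1 (mod 31), i.e. (78/31) = 1.
(78/31) = 1, so 31 splits.

split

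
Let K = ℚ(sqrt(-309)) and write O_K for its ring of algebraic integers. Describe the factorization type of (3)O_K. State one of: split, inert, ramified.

ramifies in O_K

-309 mod 4 = 3, hence disc K = 4·(-309) = -1236 and O_K = ℤ[√-309].
Ramification test: 3 | -1236. The prime 3 ramifies in K.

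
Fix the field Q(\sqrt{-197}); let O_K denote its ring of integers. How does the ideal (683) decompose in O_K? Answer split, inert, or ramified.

p is inert

d = -197 ≡ 3 (mod 4), so O_K = ℤ[√-197] and disc(K) = 4d = -788.
683 ∤ -788, so 683 is unramified.
Euler's criterion: (-197)^341 mod 683 = 682. Thus (-197|683) = -1.
d is a non-residue mod p, hence 683 remains inert in O_K.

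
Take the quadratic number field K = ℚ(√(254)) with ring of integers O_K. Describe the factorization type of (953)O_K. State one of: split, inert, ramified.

254 mod 4 = 2, hence disc K = 4·254 = 1016 and O_K = ℤ[√254].
Since gcd(953, 1016) = 1 the prime 953 does not ramify.
Euler's criterion: 254^476 mod 953 = 1. Thus (254|953) = 1.
(254/953) = 1, so 953 splits.

splits completely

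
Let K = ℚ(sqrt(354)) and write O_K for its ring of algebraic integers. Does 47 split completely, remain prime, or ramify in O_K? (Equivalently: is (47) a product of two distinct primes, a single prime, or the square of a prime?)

split

354 mod 4 = 2, hence disc K = 4·354 = 1416 and O_K = ℤ[√354].
disc(K) = 1416 is not divisible by 47; 47 is unramified.
Compute (354/47) via Euler: 25^((47-1)/2) mod 47 = 1, so (354/47) = 1.
Legendre symbol 1 ⇒ 47 is split.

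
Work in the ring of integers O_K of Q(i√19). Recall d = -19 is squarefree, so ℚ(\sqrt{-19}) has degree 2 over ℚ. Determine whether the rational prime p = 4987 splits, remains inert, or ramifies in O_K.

split

-19 mod 4 = 1, hence disc K = -19 and O_K = ℤ[(1+√-19)/2].
4987 ∤ -19, so 4987 is unramified.
Euler's criterion: (-19)^2493 mod 4987 = 1. Thus (-19|4987) = 1.
(-19/4987) = 1, so 4987 splits.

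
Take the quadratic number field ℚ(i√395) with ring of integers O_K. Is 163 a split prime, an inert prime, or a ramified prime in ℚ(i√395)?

d = -395 ≡ 1 (mod 4), so O_K = ℤ[(1+√-395)/2] and disc(K) = d = -395.
Since gcd(163, -395) = 1 the prime 163 does not ramify.
Legendre symbol by Euler's criterion: (-395/163) ≡ (-395)^81 ≡ 162 (mod 163), i.e. (-395/163) = -1.
Legendre symbol -1 ⇒ 163 is inert.

inert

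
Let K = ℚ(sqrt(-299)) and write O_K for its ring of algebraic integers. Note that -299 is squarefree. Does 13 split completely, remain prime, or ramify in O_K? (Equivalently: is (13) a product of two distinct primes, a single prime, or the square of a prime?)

ramifies in O_K

-299 mod 4 = 1, hence disc K = -299 and O_K = ℤ[(1+√-299)/2].
disc(K) = -299 = 13·(-23), so p = 13 is ramified.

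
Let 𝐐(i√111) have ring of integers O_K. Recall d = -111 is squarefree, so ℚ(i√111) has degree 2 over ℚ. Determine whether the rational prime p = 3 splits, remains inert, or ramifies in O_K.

ramified — (3) = 𝔭²

-111 mod 4 = 1, hence disc K = -111 and O_K = ℤ[(1+√-111)/2].
3 divides disc(K) = -111, so 3 ramifies.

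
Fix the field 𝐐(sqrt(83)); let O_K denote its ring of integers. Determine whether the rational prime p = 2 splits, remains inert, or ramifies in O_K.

83 mod 4 = 3, hence disc K = 4·83 = 332 and O_K = ℤ[√83].
2 divides disc(K) = 332, so 2 ramifies.

p ramifies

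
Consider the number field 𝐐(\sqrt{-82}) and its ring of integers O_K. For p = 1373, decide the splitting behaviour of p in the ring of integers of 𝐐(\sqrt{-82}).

1373 remains inert

d = -82 ≡ 2 (mod 4), so O_K = ℤ[√-82] and disc(K) = 4d = -328.
1373 ∤ -328, so 1373 is unramified.
Compute (-82/1373) via Euler: 1291^((1373-1)/2) mod 1373 = 1372, so (-82/1373) = -1.
d is a non-residue mod p, hence 1373 remains inert in O_K.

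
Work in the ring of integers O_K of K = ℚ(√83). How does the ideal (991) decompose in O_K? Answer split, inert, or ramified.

83 mod 4 = 3, hence disc K = 4·83 = 332 and O_K = ℤ[√83].
Since gcd(991, 332) = 1 the prime 991 does not ramify.
Compute (83/991) via Euler: 83^((991-1)/2) mod 991 = 990, so (83/991) = -1.
(83/991) = -1, so 991 is inert.

inert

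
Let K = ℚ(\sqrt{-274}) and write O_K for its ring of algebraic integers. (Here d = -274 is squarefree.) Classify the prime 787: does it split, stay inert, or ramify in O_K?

Since -274 ≢ 1 mod 4, the ring of integers is ℤ[√-274] with discriminant 4·(-274) = -1096.
disc(K) = -1096 is not divisible by 787; 787 is unramified.
Legendre symbol by Euler's criterion: (-274/787) ≡ (-274)^393 ≡ 786 (mod 787), i.e. (-274/787) = -1.
(-274/787) = -1, so 787 is inert.

p is inert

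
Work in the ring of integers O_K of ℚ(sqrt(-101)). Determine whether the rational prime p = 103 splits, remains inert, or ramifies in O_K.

p splits

-101 mod 4 = 3, hence disc K = 4·(-101) = -404 and O_K = ℤ[√-101].
Since gcd(103, -404) = 1 the prime 103 does not ramify.
Legendre symbol by Euler's criterion: (-101/103) ≡ (-101)^51 ≡ 1 (mod 103), i.e. (-101/103) = 1.
d is a quadratic residue mod p, hence 103 splits in O_K.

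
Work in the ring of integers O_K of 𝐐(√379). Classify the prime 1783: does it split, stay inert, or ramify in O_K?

p is inert

Since 379 ≢ 1 mod 4, the ring of integers is ℤ[√379] with discriminant 4·379 = 1516.
Since gcd(1783, 1516) = 1 the prime 1783 does not ramify.
Euler's criterion: 379^891 mod 1783 = 1782. Thus (379|1783) = -1.
d is a non-residue mod p, hence 1783 remains inert in O_K.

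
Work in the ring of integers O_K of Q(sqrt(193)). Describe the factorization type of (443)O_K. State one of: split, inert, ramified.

Since 193 ≡ 1 mod 4, the ring of integers is ℤ[(1+√193)/2] with discriminant 193.
Since gcd(443, 193) = 1 the prime 443 does not ramify.
Euler's criterion: 193^221 mod 443 = 442. Thus (193|443) = -1.
(193/443) = -1, so 443 is inert.

p is inert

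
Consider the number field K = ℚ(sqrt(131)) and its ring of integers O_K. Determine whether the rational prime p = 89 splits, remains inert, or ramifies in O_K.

Since 131 ≢ 1 mod 4, the ring of integers is ℤ[√131] with discriminant 4·131 = 524.
89 ∤ 524, so 89 is unramified.
(131/89) = 42^44 mod 89 = 1, giving Legendre symbol 1.
d is a quadratic residue mod p, hence 89 splits in O_K.

p splits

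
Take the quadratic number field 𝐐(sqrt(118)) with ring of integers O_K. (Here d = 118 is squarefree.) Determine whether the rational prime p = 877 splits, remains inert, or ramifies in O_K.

877 remains inert

Since 118 ≢ 1 mod 4, the ring of integers is ℤ[√118] with discriminant 4·118 = 472.
disc(K) = 472 is not divisible by 877; 877 is unramified.
(118/877) = 118^438 mod 877 = 876, giving Legendre symbol -1.
(118/877) = -1, so 877 is inert.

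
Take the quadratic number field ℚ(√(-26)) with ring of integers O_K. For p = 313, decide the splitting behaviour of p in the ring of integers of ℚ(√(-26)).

split — (313) = 𝔭₁𝔭₂ with 𝔭₁ ≠ 𝔭₂

-26 mod 4 = 2, hence disc K = 4·(-26) = -104 and O_K = ℤ[√-26].
Since gcd(313, -104) = 1 the prime 313 does not ramify.
Legendre symbol by Euler's criterion: (-26/313) ≡ (-26)^156 ≡ 1 (mod 313), i.e. (-26/313) = 1.
d is a quadratic residue mod p, hence 313 splits in O_K.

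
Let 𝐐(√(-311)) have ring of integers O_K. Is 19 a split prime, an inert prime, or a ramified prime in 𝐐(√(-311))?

-311 mod 4 = 1, hence disc K = -311 and O_K = ℤ[(1+√-311)/2].
disc(K) = -311 is not divisible by 19; 19 is unramified.
Compute (-311/19) via Euler: 12^((19-1)/2) mod 19 = 18, so (-311/19) = -1.
d is a non-residue mod p, hence 19 remains inert in O_K.

inert — (19) stays prime in O_K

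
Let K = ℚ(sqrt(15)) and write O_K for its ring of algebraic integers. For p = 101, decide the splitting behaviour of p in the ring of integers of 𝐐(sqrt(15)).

101 remains inert

15 mod 4 = 3, hence disc K = 4·15 = 60 and O_K = ℤ[√15].
Since gcd(101, 60) = 1 the prime 101 does not ramify.
Compute (15/101) via Euler: 15^((101-1)/2) mod 101 = 100, so (15/101) = -1.
Legendre symbol -1 ⇒ 101 is inert.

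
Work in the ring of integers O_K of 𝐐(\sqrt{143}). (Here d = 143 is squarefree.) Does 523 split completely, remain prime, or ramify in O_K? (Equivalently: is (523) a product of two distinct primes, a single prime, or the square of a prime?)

split — (523) = 𝔭₁𝔭₂ with 𝔭₁ ≠ 𝔭₂

143 mod 4 = 3, hence disc K = 4·143 = 572 and O_K = ℤ[√143].
disc(K) = 572 is not divisible by 523; 523 is unramified.
Euler's criterion: 143^261 mod 523 = 1. Thus (143|523) = 1.
(143/523) = 1, so 523 splits.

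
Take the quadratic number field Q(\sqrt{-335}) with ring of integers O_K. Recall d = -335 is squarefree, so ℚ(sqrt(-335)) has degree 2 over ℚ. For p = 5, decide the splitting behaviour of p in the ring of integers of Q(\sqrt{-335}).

Since -335 ≡ 1 mod 4, the ring of integers is ℤ[(1+√-335)/2] with discriminant -335.
5 divides disc(K) = -335, so 5 ramifies.

ramifies in O_K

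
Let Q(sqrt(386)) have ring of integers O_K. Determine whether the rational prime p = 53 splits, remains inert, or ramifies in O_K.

386 mod 4 = 2, hence disc K = 4·386 = 1544 and O_K = ℤ[√386].
Since gcd(53, 1544) = 1 the prime 53 does not ramify.
Legendre symbol by Euler's criterion: (386/53) ≡ 386^26 ≡ 1 (mod 53), i.e. (386/53) = 1.
d is a quadratic residue mod p, hence 53 splits in O_K.

split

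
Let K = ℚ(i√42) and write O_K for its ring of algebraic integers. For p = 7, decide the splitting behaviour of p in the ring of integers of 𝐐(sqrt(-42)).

7 is ramified

d = -42 ≡ 2 (mod 4), so O_K = ℤ[√-42] and disc(K) = 4d = -168.
disc(K) = -168 = 7·(-24), so p = 7 is ramified.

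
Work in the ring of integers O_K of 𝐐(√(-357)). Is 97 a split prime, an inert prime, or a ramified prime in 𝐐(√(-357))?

-357 mod 4 = 3, hence disc K = 4·(-357) = -1428 and O_K = ℤ[√-357].
Since gcd(97, -1428) = 1 the prime 97 does not ramify.
Legendre symbol by Euler's criterion: (-357/97) ≡ (-357)^48 ≡ 1 (mod 97), i.e. (-357/97) = 1.
(-357/97) = 1, so 97 splits.

split — (97) = 𝔭₁𝔭₂ with 𝔭₁ ≠ 𝔭₂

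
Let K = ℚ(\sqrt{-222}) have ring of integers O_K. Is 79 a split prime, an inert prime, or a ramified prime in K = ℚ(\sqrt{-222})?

p is inert

-222 mod 4 = 2, hence disc K = 4·(-222) = -888 and O_K = ℤ[√-222].
disc(K) = -888 is not divisible by 79; 79 is unramified.
Compute (-222/79) via Euler: 15^((79-1)/2) mod 79 = 78, so (-222/79) = -1.
Legendre symbol -1 ⇒ 79 is inert.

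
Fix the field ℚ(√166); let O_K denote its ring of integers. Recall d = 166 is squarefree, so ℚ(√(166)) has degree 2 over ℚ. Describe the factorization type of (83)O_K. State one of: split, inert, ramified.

ramified — (83) = 𝔭²

d = 166 ≡ 2 (mod 4), so O_K = ℤ[√166] and disc(K) = 4d = 664.
disc(K) = 664 = 83·8, so p = 83 is ramified.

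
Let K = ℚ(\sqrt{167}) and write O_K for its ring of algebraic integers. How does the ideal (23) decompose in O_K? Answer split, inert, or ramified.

split

167 mod 4 = 3, hence disc K = 4·167 = 668 and O_K = ℤ[√167].
Since gcd(23, 668) = 1 the prime 23 does not ramify.
(167/23) = 6^11 mod 23 = 1, giving Legendre symbol 1.
(167/23) = 1, so 23 splits.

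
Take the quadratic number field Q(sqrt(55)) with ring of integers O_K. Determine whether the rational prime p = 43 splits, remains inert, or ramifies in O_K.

55 mod 4 = 3, hence disc K = 4·55 = 220 and O_K = ℤ[√55].
43 ∤ 220, so 43 is unramified.
Euler's criterion: 55^21 mod 43 = 42. Thus (55|43) = -1.
(55/43) = -1, so 43 is inert.

p is inert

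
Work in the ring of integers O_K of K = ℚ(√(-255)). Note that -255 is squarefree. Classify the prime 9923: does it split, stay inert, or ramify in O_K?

Since -255 ≡ 1 mod 4, the ring of integers is ℤ[(1+√-255)/2] with discriminant -255.
Since gcd(9923, -255) = 1 the prime 9923 does not ramify.
Compute (-255/9923) via Euler: 9668^((9923-1)/2) mod 9923 = 9922, so (-255/9923) = -1.
Legendre symbol -1 ⇒ 9923 is inert.

inert — (9923) stays prime in O_K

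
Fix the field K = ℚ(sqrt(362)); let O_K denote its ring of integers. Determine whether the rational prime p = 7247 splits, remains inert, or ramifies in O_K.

362 mod 4 = 2, hence disc K = 4·362 = 1448 and O_K = ℤ[√362].
Since gcd(7247, 1448) = 1 the prime 7247 does not ramify.
Euler's criterion: 362^3623 mod 7247 = 7246. Thus (362|7247) = -1.
Legendre symbol -1 ⇒ 7247 is inert.

p is inert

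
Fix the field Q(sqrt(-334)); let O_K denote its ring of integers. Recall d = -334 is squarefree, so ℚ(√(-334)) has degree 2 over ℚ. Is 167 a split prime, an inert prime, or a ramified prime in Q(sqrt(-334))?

ramifies in O_K

Since -334 ≢ 1 mod 4, the ring of integers is ℤ[√-334] with discriminant 4·(-334) = -1336.
disc(K) = -1336 = 167·(-8), so p = 167 is ramified.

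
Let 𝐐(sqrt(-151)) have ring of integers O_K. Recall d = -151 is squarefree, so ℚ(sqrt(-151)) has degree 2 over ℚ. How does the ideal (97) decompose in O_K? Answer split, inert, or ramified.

97 splits in O_K

Since -151 ≡ 1 mod 4, the ring of integers is ℤ[(1+√-151)/2] with discriminant -151.
Since gcd(97, -151) = 1 the prime 97 does not ramify.
Euler's criterion: (-151)^48 mod 97 = 1. Thus (-151|97) = 1.
Legendre symbol 1 ⇒ 97 is split.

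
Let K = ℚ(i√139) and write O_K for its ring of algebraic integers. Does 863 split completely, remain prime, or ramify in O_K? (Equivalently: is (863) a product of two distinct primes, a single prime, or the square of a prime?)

split — (863) = 𝔭₁𝔭₂ with 𝔭₁ ≠ 𝔭₂

d = -139 ≡ 1 (mod 4), so O_K = ℤ[(1+√-139)/2] and disc(K) = d = -139.
disc(K) = -139 is not divisible by 863; 863 is unramified.
Compute (-139/863) via Euler: 724^((863-1)/2) mod 863 = 1, so (-139/863) = 1.
d is a quadratic residue mod p, hence 863 splits in O_K.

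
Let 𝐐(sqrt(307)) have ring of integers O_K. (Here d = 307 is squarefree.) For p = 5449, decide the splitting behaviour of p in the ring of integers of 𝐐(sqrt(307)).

307 mod 4 = 3, hence disc K = 4·307 = 1228 and O_K = ℤ[√307].
Since gcd(5449, 1228) = 1 the prime 5449 does not ramify.
(307/5449) = 307^2724 mod 5449 = 5448, giving Legendre symbol -1.
(307/5449) = -1, so 5449 is inert.

p is inert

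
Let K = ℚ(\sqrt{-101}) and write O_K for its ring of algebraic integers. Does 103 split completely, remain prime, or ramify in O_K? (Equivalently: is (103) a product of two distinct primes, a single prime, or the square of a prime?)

Since -101 ≢ 1 mod 4, the ring of integers is ℤ[√-101] with discriminant 4·(-101) = -404.
103 ∤ -404, so 103 is unramified.
Euler's criterion: (-101)^51 mod 103 = 1. Thus (-101|103) = 1.
Legendre symbol 1 ⇒ 103 is split.

split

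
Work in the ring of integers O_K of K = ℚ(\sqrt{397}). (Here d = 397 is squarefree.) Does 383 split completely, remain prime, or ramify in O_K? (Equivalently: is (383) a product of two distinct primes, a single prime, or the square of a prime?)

d = 397 ≡ 1 (mod 4), so O_K = ℤ[(1+√397)/2] and disc(K) = d = 397.
disc(K) = 397 is not divisible by 383; 383 is unramified.
(397/383) = 14^191 mod 383 = 1, giving Legendre symbol 1.
d is a quadratic residue mod p, hence 383 splits in O_K.

split — (383) = 𝔭₁𝔭₂ with 𝔭₁ ≠ 𝔭₂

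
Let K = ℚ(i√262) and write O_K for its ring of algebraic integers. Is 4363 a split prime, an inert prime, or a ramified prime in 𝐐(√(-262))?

Since -262 ≢ 1 mod 4, the ring of integers is ℤ[√-262] with discriminant 4·(-262) = -1048.
disc(K) = -1048 is not divisible by 4363; 4363 is unramified.
(-262/4363) = 4101^2181 mod 4363 = 1, giving Legendre symbol 1.
Legendre symbol 1 ⇒ 4363 is split.

split — (4363) = 𝔭₁𝔭₂ with 𝔭₁ ≠ 𝔭₂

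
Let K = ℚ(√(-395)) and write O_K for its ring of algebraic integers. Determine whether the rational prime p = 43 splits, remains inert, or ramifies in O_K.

-395 mod 4 = 1, hence disc K = -395 and O_K = ℤ[(1+√-395)/2].
disc(K) = -395 is not divisible by 43; 43 is unramified.
Compute (-395/43) via Euler: 35^((43-1)/2) mod 43 = 1, so (-395/43) = 1.
d is a quadratic residue mod p, hence 43 splits in O_K.

split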